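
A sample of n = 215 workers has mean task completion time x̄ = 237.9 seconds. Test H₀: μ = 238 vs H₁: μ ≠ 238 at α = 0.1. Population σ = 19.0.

z = (x̄ - μ₀)/(σ/√n) = (237.9 - 238)/(19.0/√215) = -0.077. Critical value: ±1.645. Since |-0.077| ≤ 1.645, Fail to reject H₀.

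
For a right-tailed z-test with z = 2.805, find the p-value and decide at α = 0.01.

p = P(Z > 2.805) = 1 - Φ(2.805) ≈ 0.0025. Since p < 0.01, reject H₀ (significant) at α = 0.01.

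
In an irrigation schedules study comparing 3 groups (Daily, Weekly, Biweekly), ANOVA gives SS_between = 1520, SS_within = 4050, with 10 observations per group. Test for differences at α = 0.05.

df_between = 2, df_within = 27. F = MS_between/MS_within = 760.0/150.0 = 5.067. F_crit ≈ 3.354. Reject H₀. At least one mean differs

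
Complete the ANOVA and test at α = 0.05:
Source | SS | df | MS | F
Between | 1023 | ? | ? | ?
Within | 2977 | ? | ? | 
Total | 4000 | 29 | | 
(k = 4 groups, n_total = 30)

df_between = 3, df_within = 26. MS_between = 341.0, MS_within = 114.5. F = 2.978, F_crit ≈ 2.975. Reject H₀.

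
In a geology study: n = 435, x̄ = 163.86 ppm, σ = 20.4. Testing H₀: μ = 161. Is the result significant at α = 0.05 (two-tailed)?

z = (163.86 - 161)/(20.4/√435) = 2.924. Since |z| > 1.96, significant at α = 0.05.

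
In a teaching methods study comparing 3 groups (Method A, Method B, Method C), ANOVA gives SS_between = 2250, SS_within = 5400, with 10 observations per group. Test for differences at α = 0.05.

df_between = 2, df_within = 27. F = MS_between/MS_within = 1125.0/200.0 = 5.625. F_crit ≈ 3.354. Reject H₀. At least one mean differs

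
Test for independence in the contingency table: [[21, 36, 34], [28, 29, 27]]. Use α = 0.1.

χ² = 2.281. df = 2, critical = 4.605. Fail to reject H₀. No evidence of dependence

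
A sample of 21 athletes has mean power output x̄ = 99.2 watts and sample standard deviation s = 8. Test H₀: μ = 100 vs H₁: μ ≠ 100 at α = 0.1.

t = (x̄ - μ₀)/(s/√n) = (99.2 - 100)/(8/√21) = -0.458. df = 20, critical t = ±1.725. Fail to reject H₀.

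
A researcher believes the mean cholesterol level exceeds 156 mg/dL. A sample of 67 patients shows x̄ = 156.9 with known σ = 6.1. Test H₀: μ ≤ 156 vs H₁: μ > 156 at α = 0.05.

z = 1.208. Critical value: 1.645. Fail to reject H₀.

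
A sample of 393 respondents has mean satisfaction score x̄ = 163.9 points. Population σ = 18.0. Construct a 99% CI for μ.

CI = x̄ ± z*(σ/√n) = 163.9 ± 2.576(18.0/√393) = 163.9 ± 2.34 = (161.56, 166.24)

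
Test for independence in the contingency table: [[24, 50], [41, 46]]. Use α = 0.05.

χ² = 3.587. df = 1, critical = 3.841. Fail to reject H₀. No evidence of dependence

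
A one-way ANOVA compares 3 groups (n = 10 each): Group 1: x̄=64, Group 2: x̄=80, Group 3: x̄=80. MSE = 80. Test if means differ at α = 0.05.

Grand mean = 74.67. SS_between = 1706.67, MS_between = 853.33. F = 10.667, F_crit ≈ 3.354. Reject H₀.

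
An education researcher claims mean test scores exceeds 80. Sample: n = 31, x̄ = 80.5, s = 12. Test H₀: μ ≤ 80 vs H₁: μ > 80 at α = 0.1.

t = (80.5 - 80)/(12/√31) = 0.232, df = 30. Critical t = 1.31. Fail to reject H₀.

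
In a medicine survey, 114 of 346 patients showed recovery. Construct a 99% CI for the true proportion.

p̂ = 0.329. CI = p̂ ± z*√(p̂(1-p̂)/n) = (0.264, 0.395)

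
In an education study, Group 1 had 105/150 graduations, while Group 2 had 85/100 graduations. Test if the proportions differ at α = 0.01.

p̂₁ = 0.7, p̂₂ = 0.85, pooled p̂ = 0.76. z = -2.721. Critical: ±2.576. Reject H₀.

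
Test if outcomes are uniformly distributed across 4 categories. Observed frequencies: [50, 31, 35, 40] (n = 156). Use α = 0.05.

Expected = 39 each. χ² = Σ(O-E)²/E = 5.179. df = 3, critical value = 7.815. Fail to reject H₀.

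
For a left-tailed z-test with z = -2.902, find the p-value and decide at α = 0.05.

p = P(Z < -2.902) = Φ(-2.902) ≈ 0.0019. Since p < 0.05, reject H₀ (significant) at α = 0.05.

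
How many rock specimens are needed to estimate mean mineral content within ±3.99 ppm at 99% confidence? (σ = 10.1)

n = (z*σ/E)² = (2.576×10.1/3.99)² = 42.5 → n = 43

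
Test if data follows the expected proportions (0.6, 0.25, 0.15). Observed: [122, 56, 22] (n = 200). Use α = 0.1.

Expected: [120.0, 50.0, 30.0]. χ² = 2.887. df = 2, critical = 4.605. Fail to reject H₀.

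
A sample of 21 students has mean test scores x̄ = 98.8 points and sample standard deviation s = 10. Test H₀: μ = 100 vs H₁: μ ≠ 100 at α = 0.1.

t = (x̄ - μ₀)/(s/√n) = (98.8 - 100)/(10/√21) = -0.55. df = 20, critical t = ±1.725. Fail to reject H₀.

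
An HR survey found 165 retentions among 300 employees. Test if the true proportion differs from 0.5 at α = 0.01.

p̂ = 0.55, p₀ = 0.5. z = (p̂ - p₀)/√(p₀(1-p₀)/n) = 1.732. Critical: ±2.576. Fail to reject H₀.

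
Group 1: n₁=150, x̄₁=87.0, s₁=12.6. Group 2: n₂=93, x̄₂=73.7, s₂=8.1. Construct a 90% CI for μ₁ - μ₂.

Difference = 13.3. SE = √(12.6²/150 + 8.1²/93) = 1.328. CI = (11.12, 15.48)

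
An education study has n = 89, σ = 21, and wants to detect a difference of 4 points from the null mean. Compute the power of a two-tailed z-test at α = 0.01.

SE = σ/√n = 21/√89 = 2.226. Non-centrality λ = d/SE = 4/2.226 = 1.797. Power ≈ Φ(λ - z_{α/2}) = Φ(1.797 - 2.576) = Φ(-0.779) = 0.218.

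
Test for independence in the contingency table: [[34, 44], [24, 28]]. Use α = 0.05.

χ² = 0.083. df = 1, critical = 3.841. Fail to reject H₀. No evidence of dependence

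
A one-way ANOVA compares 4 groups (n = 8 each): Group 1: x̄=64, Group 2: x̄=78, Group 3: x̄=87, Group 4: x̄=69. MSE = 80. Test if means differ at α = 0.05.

Grand mean = 74.5. SS_between = 2472.0, MS_between = 824.0. F = 10.3, F_crit ≈ 2.947. Reject H₀.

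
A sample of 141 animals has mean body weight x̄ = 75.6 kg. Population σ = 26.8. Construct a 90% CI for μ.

CI = x̄ ± z*(σ/√n) = 75.6 ± 1.645(26.8/√141) = 75.6 ± 3.71 = (71.89, 79.31)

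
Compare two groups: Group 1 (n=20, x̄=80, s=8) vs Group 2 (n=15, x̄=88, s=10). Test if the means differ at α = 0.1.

Pooled sp = 8.9. t = -2.631, df = 33. Critical t = ±1.692. Reject H₀.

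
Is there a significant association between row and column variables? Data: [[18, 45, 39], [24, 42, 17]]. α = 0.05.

χ² = 7.734. df = 2, critical = 5.991. Reject H₀. Variables are dependent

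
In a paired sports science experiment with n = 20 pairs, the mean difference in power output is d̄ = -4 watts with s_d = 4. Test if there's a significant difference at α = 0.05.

t = d̄/(s_d/√n) = -4/(4/√20) = -4.472. df = 19, critical t = ±2.093. Reject H₀.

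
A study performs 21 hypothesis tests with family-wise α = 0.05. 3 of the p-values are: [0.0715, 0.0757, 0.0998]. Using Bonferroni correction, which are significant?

Bonferroni α = 0.05/21 = 0.00238. None of the given p-values are significant.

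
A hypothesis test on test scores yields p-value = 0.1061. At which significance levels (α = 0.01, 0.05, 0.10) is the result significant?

p = 0.1061. Not significant at any of the given levels.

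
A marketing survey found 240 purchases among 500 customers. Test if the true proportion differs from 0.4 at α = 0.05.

p̂ = 0.48, p₀ = 0.4. z = (p̂ - p₀)/√(p₀(1-p₀)/n) = 3.651. Critical: ±1.96. Reject H₀.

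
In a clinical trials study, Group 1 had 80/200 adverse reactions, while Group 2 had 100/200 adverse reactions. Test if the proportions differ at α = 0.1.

p̂₁ = 0.4, p̂₂ = 0.5, pooled p̂ = 0.45. z = -2.01. Critical: ±1.645. Reject H₀.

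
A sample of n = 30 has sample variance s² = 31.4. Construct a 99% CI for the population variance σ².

df = 29. χ²_{0.005} = 52.336, χ²_{0.995} = 13.121. CI for σ² = ((n-1)s²/χ²_{α/2}, (n-1)s²/χ²_{1-α/2}) = (29·31.4/52.336, 29·31.4/13.121) = (17.4, 69.4)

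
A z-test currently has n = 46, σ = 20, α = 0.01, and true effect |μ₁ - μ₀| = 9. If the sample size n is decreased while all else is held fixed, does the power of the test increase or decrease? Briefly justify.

Power decreases: a smaller n inflates the standard error σ/√n, pulling the sampling distribution under H₁ back toward the critical value.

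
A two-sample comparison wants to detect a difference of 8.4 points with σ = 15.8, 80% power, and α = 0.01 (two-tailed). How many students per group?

n per group = 2(z_α/2 + z_β)²σ²/d² = 2×(2.576 + 0.84)²×15.8²/8.4² = 82.6 → n = 83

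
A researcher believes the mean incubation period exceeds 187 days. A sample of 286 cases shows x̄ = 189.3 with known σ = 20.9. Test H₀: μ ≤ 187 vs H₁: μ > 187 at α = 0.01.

z = 1.861. Critical value: 2.33. Fail to reject H₀.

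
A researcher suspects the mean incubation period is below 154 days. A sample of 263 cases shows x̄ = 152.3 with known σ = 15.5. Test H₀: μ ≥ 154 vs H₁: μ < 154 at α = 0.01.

z = -1.779. Critical value: -2.33. Fail to reject H₀.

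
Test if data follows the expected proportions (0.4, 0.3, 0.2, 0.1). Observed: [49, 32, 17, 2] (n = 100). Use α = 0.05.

Expected: [40.0, 30.0, 20.0, 10.0]. χ² = 9.008. df = 3, critical = 7.815. Reject H₀.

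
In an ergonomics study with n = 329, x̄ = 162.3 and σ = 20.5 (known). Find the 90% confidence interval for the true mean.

CI = x̄ ± z*(σ/√n) = 162.3 ± 1.645(20.5/√329) = 162.3 ± 1.86 = (160.44, 164.16)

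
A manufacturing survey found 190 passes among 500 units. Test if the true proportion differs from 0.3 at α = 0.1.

p̂ = 0.38, p₀ = 0.3. z = (p̂ - p₀)/√(p₀(1-p₀)/n) = 3.904. Critical: ±1.645. Reject H₀.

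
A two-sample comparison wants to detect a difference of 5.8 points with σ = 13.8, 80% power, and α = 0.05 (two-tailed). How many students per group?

n per group = 2(z_α/2 + z_β)²σ²/d² = 2×(1.96 + 0.84)²×13.8²/5.8² = 88.8 → n = 89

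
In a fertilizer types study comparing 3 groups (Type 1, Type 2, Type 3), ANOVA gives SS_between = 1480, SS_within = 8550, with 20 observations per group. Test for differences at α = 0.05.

df_between = 2, df_within = 57. F = MS_between/MS_within = 740.0/150.0 = 4.933. F_crit ≈ 3.159. Reject H₀. At least one mean differs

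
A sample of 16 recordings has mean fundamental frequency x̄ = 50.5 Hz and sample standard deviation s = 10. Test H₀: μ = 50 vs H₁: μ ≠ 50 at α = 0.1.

t = (x̄ - μ₀)/(s/√n) = (50.5 - 50)/(10/√16) = 0.2. df = 15, critical t = ±1.753. Fail to reject H₀.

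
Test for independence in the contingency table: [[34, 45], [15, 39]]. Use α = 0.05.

χ² = 3.21. df = 1, critical = 3.841. Fail to reject H₀. No evidence of dependence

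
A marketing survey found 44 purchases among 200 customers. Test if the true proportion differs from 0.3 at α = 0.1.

p̂ = 0.22, p₀ = 0.3. z = (p̂ - p₀)/√(p₀(1-p₀)/n) = -2.469. Critical: ±1.645. Reject H₀.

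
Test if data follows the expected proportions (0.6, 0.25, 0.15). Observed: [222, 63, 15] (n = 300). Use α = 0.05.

Expected: [180.0, 75.0, 45.0]. χ² = 31.72. df = 2, critical = 5.991. Reject H₀.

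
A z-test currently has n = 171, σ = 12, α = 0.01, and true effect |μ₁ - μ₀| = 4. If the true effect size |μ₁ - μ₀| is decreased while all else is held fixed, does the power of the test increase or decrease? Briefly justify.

Power decreases: a smaller true effect decreases the non-centrality λ = |μ₁ - μ₀|/(σ/√n).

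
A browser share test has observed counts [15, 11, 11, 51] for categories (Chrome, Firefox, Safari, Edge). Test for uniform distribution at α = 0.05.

Expected = 22 each. χ² = Σ(O-E)²/E = 51.455. df = 3, critical value = 7.815. Reject H₀.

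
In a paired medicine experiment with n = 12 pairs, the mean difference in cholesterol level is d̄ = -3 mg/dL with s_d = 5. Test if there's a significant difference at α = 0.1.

t = d̄/(s_d/√n) = -3/(5/√12) = -2.078. df = 11, critical t = ±1.796. Reject H₀.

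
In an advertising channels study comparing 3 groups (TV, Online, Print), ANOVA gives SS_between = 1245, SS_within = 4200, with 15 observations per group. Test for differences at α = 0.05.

df_between = 2, df_within = 42. F = MS_between/MS_within = 622.5/100.0 = 6.225. F_crit ≈ 3.22. Reject H₀. At least one mean differs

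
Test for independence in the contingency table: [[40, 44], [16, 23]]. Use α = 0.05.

χ² = 0.467. df = 1, critical = 3.841. Fail to reject H₀. No evidence of dependence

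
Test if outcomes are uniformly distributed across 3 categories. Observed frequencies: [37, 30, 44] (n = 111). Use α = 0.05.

Expected = 37 each. χ² = Σ(O-E)²/E = 2.649. df = 2, critical value = 5.991. Fail to reject H₀.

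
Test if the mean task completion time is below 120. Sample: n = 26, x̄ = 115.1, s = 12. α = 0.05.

t = (115.1 - 120)/(12/√26) = -2.082, df = 25. Critical t = -1.708. Reject H₀.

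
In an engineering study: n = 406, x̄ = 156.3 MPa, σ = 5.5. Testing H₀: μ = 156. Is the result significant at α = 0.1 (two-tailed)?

z = (156.3 - 156)/(5.5/√406) = 1.099. Since |z| ≤ 1.645, not significant at α = 0.1.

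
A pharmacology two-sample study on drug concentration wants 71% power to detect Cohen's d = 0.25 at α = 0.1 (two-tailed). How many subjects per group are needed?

z_{α/2} = 1.645, z_β = Φ⁻¹(0.71) = 0.553. For small effect (d = 0.25): n per group = 2(z_{α/2} + z_β)²/d² = 2(1.645 + 0.553)²/0.25² = 154.6 → 155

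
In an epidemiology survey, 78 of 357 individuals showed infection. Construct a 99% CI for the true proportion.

p̂ = 0.218. CI = p̂ ± z*√(p̂(1-p̂)/n) = (0.162, 0.275)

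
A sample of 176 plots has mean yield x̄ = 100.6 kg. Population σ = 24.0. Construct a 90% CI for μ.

CI = x̄ ± z*(σ/√n) = 100.6 ± 1.645(24.0/√176) = 100.6 ± 2.98 = (97.62, 103.58)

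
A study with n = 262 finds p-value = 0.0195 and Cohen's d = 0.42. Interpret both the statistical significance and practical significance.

Statistically significant (p = 0.0195 < 0.05). Cohen's d = 0.42 indicates a small effect size. Both statistical and practical significance should be considered.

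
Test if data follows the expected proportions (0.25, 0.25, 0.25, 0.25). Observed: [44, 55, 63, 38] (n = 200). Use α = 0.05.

Expected: [50.0, 50.0, 50.0, 50.0]. χ² = 7.48. df = 3, critical = 7.815. Fail to reject H₀.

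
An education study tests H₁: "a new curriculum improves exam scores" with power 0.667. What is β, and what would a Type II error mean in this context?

β = 1 - power = 1 - 0.667 = 0.333. A Type II error is failing to reject H₀ when H₀ is false (false negative) — here, failing to conclude that a new curriculum improves exam scores when in fact it is true. Consequence: keeping the old curriculum when the new one would have helped students.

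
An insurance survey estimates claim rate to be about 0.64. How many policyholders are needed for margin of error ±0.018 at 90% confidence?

n = z²p(1-p)/E² = 1.645²×0.64×0.36/0.018² = 1924.3 → n = 1925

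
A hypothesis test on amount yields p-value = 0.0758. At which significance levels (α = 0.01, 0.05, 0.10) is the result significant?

p = 0.0758. Significant at: α = 0.1.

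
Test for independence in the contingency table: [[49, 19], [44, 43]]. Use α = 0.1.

χ² = 7.34. df = 1, critical = 2.706. Reject H₀. Variables are dependent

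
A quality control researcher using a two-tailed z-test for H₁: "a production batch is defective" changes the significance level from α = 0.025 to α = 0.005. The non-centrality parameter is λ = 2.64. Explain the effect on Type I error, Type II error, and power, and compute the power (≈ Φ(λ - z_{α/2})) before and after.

Decreasing α from 0.025 to 0.005:
• Type I error rate decreases (α is the Type I rate by definition).
• Critical value moves from z_{α/2} = 2.241 to 2.807, so power = Φ(λ - z_{α/2}) goes from Φ(2.64 - 2.241) = 0.655 to Φ(2.64 - 2.807) = 0.434.
• Type II error rate β = 1 - power therefore increases (0.345 → 0.566).
Appropriate when false positives are costly — here, scrapping a good batch — wasted material and cost for no reason.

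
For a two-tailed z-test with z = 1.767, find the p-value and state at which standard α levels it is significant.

p = 2·P(Z > |1.767|) = 2·(1 - Φ(1.767)) ≈ 0.0772. Significant at α = 0.1.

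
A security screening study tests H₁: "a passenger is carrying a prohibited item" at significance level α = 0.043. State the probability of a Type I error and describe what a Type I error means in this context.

P(Type I error) = α = 0.043. A Type I error is rejecting H₀ when H₀ is actually true (false positive) — here, concluding that a passenger is carrying a prohibited item when in fact this is not the case. Consequence: detaining an innocent passenger — delay and inconvenience.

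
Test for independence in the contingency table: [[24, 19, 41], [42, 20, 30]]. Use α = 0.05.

χ² = 6.288. df = 2, critical = 5.991. Reject H₀. Variables are dependent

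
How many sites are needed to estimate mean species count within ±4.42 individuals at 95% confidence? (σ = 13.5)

n = (z*σ/E)² = (1.96×13.5/4.42)² = 35.8 → n = 36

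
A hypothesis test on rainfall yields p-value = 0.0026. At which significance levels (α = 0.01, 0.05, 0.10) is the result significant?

p = 0.0026. Significant at: α = 0.01, 0.05, 0.1.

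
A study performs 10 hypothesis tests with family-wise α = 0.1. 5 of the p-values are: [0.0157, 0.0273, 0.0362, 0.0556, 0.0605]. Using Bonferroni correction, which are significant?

Bonferroni α = 0.1/10 = 0.01. None of the given p-values are significant.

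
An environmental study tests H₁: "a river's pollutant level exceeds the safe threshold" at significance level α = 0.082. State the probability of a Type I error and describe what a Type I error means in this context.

P(Type I error) = α = 0.082. A Type I error is rejecting H₀ when H₀ is actually true (false positive) — here, concluding that a river's pollutant level exceeds the safe threshold when in fact this is not the case. Consequence: shutting down a compliant factory unnecessarily.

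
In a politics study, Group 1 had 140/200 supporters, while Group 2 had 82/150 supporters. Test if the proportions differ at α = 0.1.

p̂₁ = 0.7, p̂₂ = 0.547, pooled p̂ = 0.634. z = 2.947. Critical: ±1.645. Reject H₀.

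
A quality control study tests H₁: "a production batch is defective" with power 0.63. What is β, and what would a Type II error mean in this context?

β = 1 - power = 1 - 0.63 = 0.37. A Type II error is failing to reject H₀ when H₀ is false (false negative) — here, failing to conclude that a production batch is defective when in fact it is true. Consequence: shipping a defective batch — faulty products reach customers.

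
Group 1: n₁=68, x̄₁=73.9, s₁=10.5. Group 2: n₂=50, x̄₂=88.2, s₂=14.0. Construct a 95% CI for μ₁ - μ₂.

Difference = -14.3. SE = √(10.5²/68 + 14.0²/50) = 2.354. CI = (-18.91, -9.69)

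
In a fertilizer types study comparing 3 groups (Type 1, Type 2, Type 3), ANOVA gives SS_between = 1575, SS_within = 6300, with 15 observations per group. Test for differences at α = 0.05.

df_between = 2, df_within = 42. F = MS_between/MS_within = 787.5/150.0 = 5.25. F_crit ≈ 3.22. Reject H₀. At least one mean differs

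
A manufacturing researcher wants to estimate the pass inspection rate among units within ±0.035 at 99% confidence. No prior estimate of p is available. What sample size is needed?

Conservative approach: use p = 0.5 (maximizes p(1-p) = 0.25). n = z²(0.25)/E² = 2.576²×0.25/0.035² = 1354.2 → n = 1355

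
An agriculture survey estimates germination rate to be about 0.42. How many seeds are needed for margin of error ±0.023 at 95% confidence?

n = z²p(1-p)/E² = 1.96²×0.42×0.58/0.023² = 1769.02 → n = 1770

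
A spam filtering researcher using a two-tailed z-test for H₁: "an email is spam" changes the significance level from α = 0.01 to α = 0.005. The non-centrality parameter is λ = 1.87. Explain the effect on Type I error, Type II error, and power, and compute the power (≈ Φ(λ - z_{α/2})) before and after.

Decreasing α from 0.01 to 0.005:
• Type I error rate decreases (α is the Type I rate by definition).
• Critical value moves from z_{α/2} = 2.576 to 2.807, so power = Φ(λ - z_{α/2}) goes from Φ(1.87 - 2.576) = 0.24 to Φ(1.87 - 2.807) = 0.174.
• Type II error rate β = 1 - power therefore increases (0.76 → 0.826).
Appropriate when false positives are costly — here, a legitimate email is sent to the spam folder and the user misses it.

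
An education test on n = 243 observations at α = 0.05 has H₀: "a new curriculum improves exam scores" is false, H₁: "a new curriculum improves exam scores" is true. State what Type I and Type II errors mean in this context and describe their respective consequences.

Type I (false positive): concluding that a new curriculum improves exam scores when it is not — adopting a curriculum that gives no real benefit — disruption for nothing. Type II (false negative): failing to conclude that a new curriculum improves exam scores when it is — keeping the old curriculum when the new one would have helped students. Which is costlier depends on domain priorities and is a judgement call rather than a statistical fact.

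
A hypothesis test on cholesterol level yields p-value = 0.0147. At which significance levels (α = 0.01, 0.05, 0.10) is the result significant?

p = 0.0147. Significant at: α = 0.05, 0.1.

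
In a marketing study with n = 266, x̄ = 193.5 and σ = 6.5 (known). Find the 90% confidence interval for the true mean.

CI = x̄ ± z*(σ/√n) = 193.5 ± 1.645(6.5/√266) = 193.5 ± 0.66 = (192.84, 194.16)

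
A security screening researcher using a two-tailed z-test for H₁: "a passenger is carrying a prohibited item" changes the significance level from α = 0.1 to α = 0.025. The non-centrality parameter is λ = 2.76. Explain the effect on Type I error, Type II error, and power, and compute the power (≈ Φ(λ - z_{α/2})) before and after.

Decreasing α from 0.1 to 0.025:
• Type I error rate decreases (α is the Type I rate by definition).
• Critical value moves from z_{α/2} = 1.645 to 2.241, so power = Φ(λ - z_{α/2}) goes from Φ(2.76 - 1.645) = 0.868 to Φ(2.76 - 2.241) = 0.698.
• Type II error rate β = 1 - power therefore increases (0.132 → 0.302).
Appropriate when false positives are costly — here, detaining an innocent passenger — delay and inconvenience.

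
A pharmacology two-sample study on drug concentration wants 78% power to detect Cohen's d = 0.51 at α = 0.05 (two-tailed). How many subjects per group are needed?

z_{α/2} = 1.96, z_β = Φ⁻¹(0.78) = 0.772. For medium effect (d = 0.51): n per group = 2(z_{α/2} + z_β)²/d² = 2(1.96 + 0.772)²/0.51² = 57.4 → 58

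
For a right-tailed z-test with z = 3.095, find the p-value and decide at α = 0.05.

p = P(Z > 3.095) = 1 - Φ(3.095) ≈ 0.001. Since p < 0.05, reject H₀ (significant) at α = 0.05.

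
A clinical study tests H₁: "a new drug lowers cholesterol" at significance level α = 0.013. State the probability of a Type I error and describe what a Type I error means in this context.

P(Type I error) = α = 0.013. A Type I error is rejecting H₀ when H₀ is actually true (false positive) — here, concluding that a new drug lowers cholesterol when in fact this is not the case. Consequence: approving an ineffective drug — patients take a useless medication and may skip effective alternatives.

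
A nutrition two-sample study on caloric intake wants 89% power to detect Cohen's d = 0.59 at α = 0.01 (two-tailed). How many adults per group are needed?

z_{α/2} = 2.576, z_β = Φ⁻¹(0.89) = 1.227. For medium effect (d = 0.59): n per group = 2(z_{α/2} + z_β)²/d² = 2(2.576 + 1.227)²/0.59² = 83.1 → 84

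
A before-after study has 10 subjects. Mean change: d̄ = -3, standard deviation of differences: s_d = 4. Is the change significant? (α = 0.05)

t = d̄/(s_d/√n) = -3/(4/√10) = -2.372. df = 9, critical t = ±2.262. Reject H₀.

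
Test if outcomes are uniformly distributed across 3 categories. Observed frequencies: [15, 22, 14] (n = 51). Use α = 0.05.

Expected = 17 each. χ² = Σ(O-E)²/E = 2.235. df = 2, critical value = 5.991. Fail to reject H₀.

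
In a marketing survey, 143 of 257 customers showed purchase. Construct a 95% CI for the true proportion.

p̂ = 0.556. CI = p̂ ± z*√(p̂(1-p̂)/n) = (0.496, 0.617)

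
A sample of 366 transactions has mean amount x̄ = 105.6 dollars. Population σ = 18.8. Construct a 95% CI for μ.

CI = x̄ ± z*(σ/√n) = 105.6 ± 1.96(18.8/√366) = 105.6 ± 1.93 = (103.67, 107.53)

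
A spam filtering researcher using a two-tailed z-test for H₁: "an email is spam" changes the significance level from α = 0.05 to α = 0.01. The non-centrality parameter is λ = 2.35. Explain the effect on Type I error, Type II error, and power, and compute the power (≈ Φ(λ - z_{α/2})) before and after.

Decreasing α from 0.05 to 0.01:
• Type I error rate decreases (α is the Type I rate by definition).
• Critical value moves from z_{α/2} = 1.96 to 2.576, so power = Φ(λ - z_{α/2}) goes from Φ(2.35 - 1.96) = 0.652 to Φ(2.35 - 2.576) = 0.411.
• Type II error rate β = 1 - power therefore increases (0.348 → 0.589).
Appropriate when false positives are costly — here, a legitimate email is sent to the spam folder and the user misses it.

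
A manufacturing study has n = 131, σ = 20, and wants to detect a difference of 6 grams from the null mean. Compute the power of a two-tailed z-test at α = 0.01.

SE = σ/√n = 20/√131 = 1.747. Non-centrality λ = d/SE = 6/1.747 = 3.434. Power ≈ Φ(λ - z_{α/2}) = Φ(3.434 - 2.576) = Φ(0.858) = 0.804.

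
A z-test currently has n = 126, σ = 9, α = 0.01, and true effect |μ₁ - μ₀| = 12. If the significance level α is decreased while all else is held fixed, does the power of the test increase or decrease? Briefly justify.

Power decreases: a smaller α raises the critical value, so less of the H₁ sampling distribution falls in the rejection region.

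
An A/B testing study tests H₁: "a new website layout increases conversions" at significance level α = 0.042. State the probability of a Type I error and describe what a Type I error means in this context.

P(Type I error) = α = 0.042. A Type I error is rejecting H₀ when H₀ is actually true (false positive) — here, concluding that a new website layout increases conversions when in fact this is not the case. Consequence: rolling out a layout that doesn't actually help — wasted engineering effort.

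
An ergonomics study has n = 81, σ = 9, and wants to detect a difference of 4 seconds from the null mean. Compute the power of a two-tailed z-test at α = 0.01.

SE = σ/√n = 9/√81 = 1.0. Non-centrality λ = d/SE = 4/1.0 = 4.0. Power ≈ Φ(λ - z_{α/2}) = Φ(4.0 - 2.576) = Φ(1.424) = 0.923.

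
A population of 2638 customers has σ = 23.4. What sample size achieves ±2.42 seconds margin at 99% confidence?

Without FPC: n₀ = (2.576×23.4/2.42)² = 620.43. With FPC: n = n₀N/(n₀+N-1) = 502.4 → n = 503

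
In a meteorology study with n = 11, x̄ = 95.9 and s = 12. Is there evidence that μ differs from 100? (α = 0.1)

t = (x̄ - μ₀)/(s/√n) = (95.9 - 100)/(12/√11) = -1.133. df = 10, critical t = ±1.812. Fail to reject H₀.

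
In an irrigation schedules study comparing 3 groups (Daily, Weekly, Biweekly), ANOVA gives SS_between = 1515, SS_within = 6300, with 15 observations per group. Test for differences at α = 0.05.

df_between = 2, df_within = 42. F = MS_between/MS_within = 757.5/150.0 = 5.05. F_crit ≈ 3.22. Reject H₀. At least one mean differs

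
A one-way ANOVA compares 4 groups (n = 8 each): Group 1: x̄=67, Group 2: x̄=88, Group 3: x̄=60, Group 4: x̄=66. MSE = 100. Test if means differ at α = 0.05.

Grand mean = 70.25. SS_between = 3590.0, MS_between = 1196.67. F = 11.967, F_crit ≈ 2.947. Reject H₀.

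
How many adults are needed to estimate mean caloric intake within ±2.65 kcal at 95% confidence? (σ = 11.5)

n = (z*σ/E)² = (1.96×11.5/2.65)² = 72.3 → n = 73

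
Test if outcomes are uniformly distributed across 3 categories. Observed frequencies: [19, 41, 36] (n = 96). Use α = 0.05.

Expected = 32 each. χ² = Σ(O-E)²/E = 8.312. df = 2, critical value = 5.991. Reject H₀.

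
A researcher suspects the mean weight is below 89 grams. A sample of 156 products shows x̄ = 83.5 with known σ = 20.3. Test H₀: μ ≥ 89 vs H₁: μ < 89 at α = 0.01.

z = -3.384. Critical value: -2.33. Reject H₀.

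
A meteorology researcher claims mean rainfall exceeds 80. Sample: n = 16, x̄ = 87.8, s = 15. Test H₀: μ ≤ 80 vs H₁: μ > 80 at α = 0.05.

t = (87.8 - 80)/(15/√16) = 2.08, df = 15. Critical t = 1.753. Reject H₀.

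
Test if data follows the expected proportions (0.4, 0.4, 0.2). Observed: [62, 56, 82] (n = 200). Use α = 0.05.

Expected: [80.0, 80.0, 40.0]. χ² = 55.35. df = 2, critical = 5.991. Reject H₀.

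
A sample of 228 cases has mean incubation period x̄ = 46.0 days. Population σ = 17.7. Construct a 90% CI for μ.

CI = x̄ ± z*(σ/√n) = 46.0 ± 1.645(17.7/√228) = 46.0 ± 1.93 = (44.07, 47.93)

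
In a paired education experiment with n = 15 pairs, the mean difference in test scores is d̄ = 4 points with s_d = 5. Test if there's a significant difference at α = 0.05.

t = d̄/(s_d/√n) = 4/(5/√15) = 3.098. df = 14, critical t = ±2.145. Reject H₀.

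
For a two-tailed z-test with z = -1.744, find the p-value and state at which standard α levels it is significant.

p = 2·P(Z > |-1.744|) = 2·(1 - Φ(1.744)) ≈ 0.0812. Significant at α = 0.1.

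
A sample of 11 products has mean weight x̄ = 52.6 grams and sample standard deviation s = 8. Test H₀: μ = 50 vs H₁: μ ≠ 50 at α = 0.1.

t = (x̄ - μ₀)/(s/√n) = (52.6 - 50)/(8/√11) = 1.078. df = 10, critical t = ±1.812. Fail to reject H₀.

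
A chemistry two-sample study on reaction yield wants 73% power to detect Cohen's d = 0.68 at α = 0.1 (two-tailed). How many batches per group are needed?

z_{α/2} = 1.645, z_β = Φ⁻¹(0.73) = 0.613. For medium effect (d = 0.68): n per group = 2(z_{α/2} + z_β)²/d² = 2(1.645 + 0.613)²/0.68² = 22.1 → 23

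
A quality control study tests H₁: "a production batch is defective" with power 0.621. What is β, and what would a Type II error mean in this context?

β = 1 - power = 1 - 0.621 = 0.379. A Type II error is failing to reject H₀ when H₀ is false (false negative) — here, failing to conclude that a production batch is defective when in fact it is true. Consequence: shipping a defective batch — faulty products reach customers.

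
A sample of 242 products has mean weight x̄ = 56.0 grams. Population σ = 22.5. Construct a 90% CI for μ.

CI = x̄ ± z*(σ/√n) = 56.0 ± 1.645(22.5/√242) = 56.0 ± 2.38 = (53.62, 58.38)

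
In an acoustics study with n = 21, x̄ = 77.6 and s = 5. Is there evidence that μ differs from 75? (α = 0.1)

t = (x̄ - μ₀)/(s/√n) = (77.6 - 75)/(5/√21) = 2.383. df = 20, critical t = ±1.725. Reject H₀.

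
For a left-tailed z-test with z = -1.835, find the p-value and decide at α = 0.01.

p = P(Z < -1.835) = Φ(-1.835) ≈ 0.0333. Since p ≥ 0.01, fail to reject H₀ (not significant) at α = 0.01.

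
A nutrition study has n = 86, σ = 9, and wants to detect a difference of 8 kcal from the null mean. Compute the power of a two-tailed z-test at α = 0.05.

SE = σ/√n = 9/√86 = 0.97. Non-centrality λ = d/SE = 8/0.97 = 8.243. Power ≈ Φ(λ - z_{α/2}) = Φ(8.243 - 1.96) = Φ(6.283) = 1.0.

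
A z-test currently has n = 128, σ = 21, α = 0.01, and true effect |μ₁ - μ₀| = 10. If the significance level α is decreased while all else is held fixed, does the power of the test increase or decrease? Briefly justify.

Power decreases: a smaller α raises the critical value, so less of the H₁ sampling distribution falls in the rejection region.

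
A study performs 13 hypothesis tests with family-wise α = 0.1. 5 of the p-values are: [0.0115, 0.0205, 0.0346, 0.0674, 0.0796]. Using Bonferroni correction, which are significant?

Bonferroni α = 0.1/13 = 0.00769. None of the given p-values are significant.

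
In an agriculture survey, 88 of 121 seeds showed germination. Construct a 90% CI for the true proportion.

p̂ = 0.727. CI = p̂ ± z*√(p̂(1-p̂)/n) = (0.661, 0.794)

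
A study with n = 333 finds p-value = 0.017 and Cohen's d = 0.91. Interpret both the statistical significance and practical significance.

Statistically significant (p = 0.017 < 0.05). Cohen's d = 0.91 indicates a large effect size. Both statistical and practical significance should be considered.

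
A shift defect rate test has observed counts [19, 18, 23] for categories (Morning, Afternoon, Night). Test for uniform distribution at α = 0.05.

Expected = 20 each. χ² = Σ(O-E)²/E = 0.7. df = 2, critical value = 5.991. Fail to reject H₀.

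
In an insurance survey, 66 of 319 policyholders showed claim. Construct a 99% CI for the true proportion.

p̂ = 0.207. CI = p̂ ± z*√(p̂(1-p̂)/n) = (0.148, 0.265)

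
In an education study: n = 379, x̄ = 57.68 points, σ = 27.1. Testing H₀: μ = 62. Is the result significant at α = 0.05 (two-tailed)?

z = (57.68 - 62)/(27.1/√379) = -3.103. Since |z| > 1.96, significant at α = 0.05.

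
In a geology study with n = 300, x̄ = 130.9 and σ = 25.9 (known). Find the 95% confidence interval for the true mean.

CI = x̄ ± z*(σ/√n) = 130.9 ± 1.96(25.9/√300) = 130.9 ± 2.93 = (127.97, 133.83)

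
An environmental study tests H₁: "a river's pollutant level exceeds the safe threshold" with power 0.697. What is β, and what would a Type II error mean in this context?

β = 1 - power = 1 - 0.697 = 0.303. A Type II error is failing to reject H₀ when H₀ is false (false negative) — here, failing to conclude that a river's pollutant level exceeds the safe threshold when in fact it is true. Consequence: allowing unsafe pollution to continue.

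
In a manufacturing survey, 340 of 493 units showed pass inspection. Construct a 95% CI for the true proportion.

p̂ = 0.69. CI = p̂ ± z*√(p̂(1-p̂)/n) = (0.649, 0.73)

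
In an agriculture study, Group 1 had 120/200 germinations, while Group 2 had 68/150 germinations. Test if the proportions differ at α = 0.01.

p̂₁ = 0.6, p̂₂ = 0.453, pooled p̂ = 0.537. z = 2.723. Critical: ±2.576. Reject H₀.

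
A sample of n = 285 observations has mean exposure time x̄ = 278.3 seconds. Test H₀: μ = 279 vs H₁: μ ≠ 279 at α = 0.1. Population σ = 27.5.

z = (x̄ - μ₀)/(σ/√n) = (278.3 - 279)/(27.5/√285) = -0.43. Critical value: ±1.645. Since |-0.43| ≤ 1.645, Fail to reject H₀.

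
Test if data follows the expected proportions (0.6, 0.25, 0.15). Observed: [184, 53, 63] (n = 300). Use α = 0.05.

Expected: [180.0, 75.0, 45.0]. χ² = 13.742. df = 2, critical = 5.991. Reject H₀.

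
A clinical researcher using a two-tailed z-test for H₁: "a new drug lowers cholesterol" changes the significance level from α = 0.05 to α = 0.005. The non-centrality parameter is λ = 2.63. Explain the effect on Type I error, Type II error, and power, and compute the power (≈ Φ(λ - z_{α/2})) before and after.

Decreasing α from 0.05 to 0.005:
• Type I error rate decreases (α is the Type I rate by definition).
• Critical value moves from z_{α/2} = 1.96 to 2.807, so power = Φ(λ - z_{α/2}) goes from Φ(2.63 - 1.96) = 0.749 to Φ(2.63 - 2.807) = 0.43.
• Type II error rate β = 1 - power therefore increases (0.251 → 0.57).
Appropriate when false positives are costly — here, approving an ineffective drug — patients take a useless medication and may skip effective alternatives.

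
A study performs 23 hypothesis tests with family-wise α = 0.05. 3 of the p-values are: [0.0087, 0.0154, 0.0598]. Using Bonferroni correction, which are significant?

Bonferroni α = 0.05/23 = 0.00217. None of the given p-values are significant.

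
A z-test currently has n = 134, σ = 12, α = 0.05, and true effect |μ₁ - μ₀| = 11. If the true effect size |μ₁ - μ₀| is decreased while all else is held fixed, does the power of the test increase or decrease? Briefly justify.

Power decreases: a smaller true effect decreases the non-centrality λ = |μ₁ - μ₀|/(σ/√n).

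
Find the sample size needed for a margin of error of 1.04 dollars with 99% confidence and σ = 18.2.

n = (z*σ/E)² = (2.576×18.2/1.04)² = 2032.2 → n = 2033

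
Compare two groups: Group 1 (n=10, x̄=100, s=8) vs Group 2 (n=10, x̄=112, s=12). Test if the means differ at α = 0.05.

Pooled sp = 10.2. t = -2.631, df = 18. Critical t = ±2.101. Reject H₀.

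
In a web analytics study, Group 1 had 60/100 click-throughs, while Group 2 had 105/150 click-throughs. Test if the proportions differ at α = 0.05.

p̂₁ = 0.6, p̂₂ = 0.7, pooled p̂ = 0.66. z = -1.635. Critical: ±1.96. Fail to reject H₀.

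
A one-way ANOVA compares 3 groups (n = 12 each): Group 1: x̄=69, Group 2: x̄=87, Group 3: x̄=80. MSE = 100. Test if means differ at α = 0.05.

Grand mean = 78.67. SS_between = 1976.0, MS_between = 988.0. F = 9.88, F_crit ≈ 3.285. Reject H₀.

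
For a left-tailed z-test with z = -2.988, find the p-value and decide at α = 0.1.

p = P(Z < -2.988) = Φ(-2.988) ≈ 0.0014. Since p < 0.1, reject H₀ (significant) at α = 0.1.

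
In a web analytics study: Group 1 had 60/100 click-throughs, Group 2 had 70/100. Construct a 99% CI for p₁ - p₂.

p̂₁ = 0.6, p̂₂ = 0.7. Difference = -0.1. CI = (-0.273, 0.073)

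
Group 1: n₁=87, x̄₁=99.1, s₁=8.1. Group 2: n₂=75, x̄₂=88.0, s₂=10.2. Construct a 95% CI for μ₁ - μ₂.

Difference = 11.1. SE = √(8.1²/87 + 10.2²/75) = 1.463. CI = (8.23, 13.97)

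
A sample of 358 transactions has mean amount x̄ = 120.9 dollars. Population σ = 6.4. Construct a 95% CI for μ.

CI = x̄ ± z*(σ/√n) = 120.9 ± 1.96(6.4/√358) = 120.9 ± 0.66 = (120.24, 121.56)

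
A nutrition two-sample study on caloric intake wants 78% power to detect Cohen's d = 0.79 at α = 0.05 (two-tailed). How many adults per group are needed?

z_{α/2} = 1.96, z_β = Φ⁻¹(0.78) = 0.772. For medium effect (d = 0.79): n per group = 2(z_{α/2} + z_β)²/d² = 2(1.96 + 0.772)²/0.79² = 23.9 → 24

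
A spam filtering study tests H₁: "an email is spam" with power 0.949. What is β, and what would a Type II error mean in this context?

β = 1 - power = 1 - 0.949 = 0.051. A Type II error is failing to reject H₀ when H₀ is false (false negative) — here, failing to conclude that an email is spam when in fact it is true. Consequence: a spam email lands in the inbox.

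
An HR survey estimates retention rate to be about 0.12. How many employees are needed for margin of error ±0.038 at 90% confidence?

n = z²p(1-p)/E² = 1.645²×0.12×0.88/0.038² = 197.9 → n = 198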